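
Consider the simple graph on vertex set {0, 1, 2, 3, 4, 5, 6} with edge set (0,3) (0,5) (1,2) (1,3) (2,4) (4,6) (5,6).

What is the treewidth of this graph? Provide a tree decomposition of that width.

Treewidth 2.
One such decomposition:
Bags: B1 = {0, 1, 3}  B2 = {0, 1, 2}  B3 = {0, 2, 4}  B4 = {0, 4, 6}  B5 = {0, 5, 6}
Tree: B1–B2, B2–B3, B3–B4, B4–B5

The largest bag has 3 vertices, giving width 2; this decomposition certifies tw(G) ≤ 2. The edges 0–3–1–2–4–6–5–0 form a cycle, so G is not a tree and its treewidth is at least 2. Combining the bounds, tw(G) = 2.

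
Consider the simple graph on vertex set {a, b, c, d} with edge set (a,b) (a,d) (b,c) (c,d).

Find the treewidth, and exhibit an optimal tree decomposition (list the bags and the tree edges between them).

Treewidth 2.
One optimal decomposition is:
Bags: B1 = {b, c, d}  B2 = {a, b, d}
Tree: B1–B2

Each bag holds 3 vertices, so the decomposition has width 2, which upper-bounds the treewidth. For the lower bound, G contains the cycle b–c–d–a–b, so G is not a forest; only forests have treewidth ≤ 1, hence tw(G) ≥ 2. The upper and lower bounds meet at 2, so that is the treewidth.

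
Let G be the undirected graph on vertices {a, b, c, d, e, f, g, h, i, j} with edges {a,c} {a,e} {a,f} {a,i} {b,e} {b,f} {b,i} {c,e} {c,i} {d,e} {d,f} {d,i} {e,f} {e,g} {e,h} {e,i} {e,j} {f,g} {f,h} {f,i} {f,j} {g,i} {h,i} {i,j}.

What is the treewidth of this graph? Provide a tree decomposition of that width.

The largest bag has 4 vertices, giving width 3; this decomposition certifies tw(G) ≤ 3. For the lower bound, the 4 vertices {a, c, e, i} are pairwise adjacent, and any tree decomposition puts a clique entirely inside one bag — forcing width ≥ 3. Therefore the treewidth is 3.

Treewidth 3.
Bags: B1 = {a, e, f, i}  B2 = {e, f, i, j}  B3 = {e, f, h, i}  B4 = {a, c, e, i}  B5 = {d, e, f, i}  B6 = {e, f, g, i}  B7 = {b, e, f, i}
Tree: B1–B2, B1–B3, B1–B4, B2–B5, B5–B6, B6–B7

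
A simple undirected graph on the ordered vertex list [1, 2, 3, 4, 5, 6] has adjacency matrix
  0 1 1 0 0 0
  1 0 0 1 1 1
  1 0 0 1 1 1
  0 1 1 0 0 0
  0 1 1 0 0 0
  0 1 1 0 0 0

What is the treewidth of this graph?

2

A width-2 tree decomposition is:
Bags: B1 = {1, 2, 3}  B2 = {2, 3, 4}  B3 = {2, 3, 6}  B4 = {2, 3, 5}
Tree: B1–B2, B2–B3, B3–B4
Each bag holds 3 vertices, so the decomposition has width 2, which upper-bounds the treewidth. Since 1–3–4–2–1 is a cycle in G, G is not acyclic. Forests are exactly the graphs of treewidth ≤ 1, so tw(G) ≥ 2. Therefore the treewidth is 2.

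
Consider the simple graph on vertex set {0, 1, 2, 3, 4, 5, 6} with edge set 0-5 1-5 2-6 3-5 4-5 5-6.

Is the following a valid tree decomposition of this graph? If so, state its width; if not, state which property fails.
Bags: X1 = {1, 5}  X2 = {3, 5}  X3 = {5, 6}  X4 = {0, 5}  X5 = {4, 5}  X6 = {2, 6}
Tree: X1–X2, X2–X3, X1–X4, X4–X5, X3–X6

Vertex coverage: the bags together contain {0, 1, 2, 3, 4, 5, 6}, the full vertex set. Edge coverage: each edge of G has both endpoints in at least one bag. Running intersection: for every vertex, the bags containing it form a connected subtree. All three properties hold, so this is a valid tree decomposition of width max|bag| − 1 = 1, and hence tw(G) ≤ 1.

Yes; width 1.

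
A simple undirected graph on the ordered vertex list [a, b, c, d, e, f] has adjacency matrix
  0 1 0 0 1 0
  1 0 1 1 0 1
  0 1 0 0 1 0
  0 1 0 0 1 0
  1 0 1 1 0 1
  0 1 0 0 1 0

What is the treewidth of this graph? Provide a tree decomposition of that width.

Each bag holds 3 vertices, so the decomposition has width 2, which upper-bounds the treewidth. The edges e–c–b–a–e form a cycle, so G is not a tree and its treewidth is at least 2. The upper and lower bounds meet at 2, so that is the treewidth.

Treewidth 2.
One optimal decomposition is:
Bags: B1 = {b, c, e}  B2 = {a, b, e}  B3 = {b, d, e}  B4 = {b, e, f}
Tree: B1–B2, B2–B3, B3–B4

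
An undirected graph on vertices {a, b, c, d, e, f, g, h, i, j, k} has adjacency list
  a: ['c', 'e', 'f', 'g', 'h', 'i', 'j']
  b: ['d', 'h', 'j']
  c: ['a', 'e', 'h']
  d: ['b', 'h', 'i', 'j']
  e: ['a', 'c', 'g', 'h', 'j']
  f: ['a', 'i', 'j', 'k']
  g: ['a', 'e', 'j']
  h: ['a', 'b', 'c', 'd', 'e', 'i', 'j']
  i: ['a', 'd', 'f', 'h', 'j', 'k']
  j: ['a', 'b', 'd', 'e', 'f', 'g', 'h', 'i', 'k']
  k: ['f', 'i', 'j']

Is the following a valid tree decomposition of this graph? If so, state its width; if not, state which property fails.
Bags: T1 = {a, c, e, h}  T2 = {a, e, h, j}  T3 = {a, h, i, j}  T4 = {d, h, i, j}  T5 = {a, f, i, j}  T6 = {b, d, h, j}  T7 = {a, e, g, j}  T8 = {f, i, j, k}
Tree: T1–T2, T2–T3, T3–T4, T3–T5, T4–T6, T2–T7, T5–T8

Checking the three conditions: (i) the bags cover all of {a, b, c, d, e, f, g, h, i, j, k}; (ii) for each edge, some bag contains both endpoints; (iii) the bags containing any fixed vertex form a subtree. All hold, so the decomposition is valid with width 4 − 1 = 3.

Yes; width 3.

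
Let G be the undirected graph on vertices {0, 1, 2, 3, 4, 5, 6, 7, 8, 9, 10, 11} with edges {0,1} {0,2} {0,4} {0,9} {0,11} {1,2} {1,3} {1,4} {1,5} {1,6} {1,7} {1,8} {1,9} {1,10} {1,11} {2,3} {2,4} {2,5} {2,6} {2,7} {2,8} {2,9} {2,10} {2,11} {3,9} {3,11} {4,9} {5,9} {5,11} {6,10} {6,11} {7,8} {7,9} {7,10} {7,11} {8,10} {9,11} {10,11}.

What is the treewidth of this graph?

A width-4 tree decomposition is:
Bags: B1 = {0, 1, 2, 9, 11}  B2 = {1, 2, 7, 9, 11}  B3 = {1, 2, 7, 10, 11}  B4 = {1, 2, 7, 8, 10}  B5 = {0, 1, 2, 4, 9}  B6 = {1, 2, 6, 10, 11}  B7 = {1, 2, 5, 9, 11}  B8 = {1, 2, 3, 9, 11}
Tree: B1–B2, B2–B3, B3–B4, B1–B5, B3–B6, B1–B7, B1–B8
Each bag holds 5 vertices, so the decomposition has width 4, which upper-bounds the treewidth. On the other hand G contains the 5-clique {1, 2, 7, 8, 10}. A clique must lie in a single bag of any decomposition, so no decomposition can have width below 4. Combining the bounds, tw(G) = 4.

4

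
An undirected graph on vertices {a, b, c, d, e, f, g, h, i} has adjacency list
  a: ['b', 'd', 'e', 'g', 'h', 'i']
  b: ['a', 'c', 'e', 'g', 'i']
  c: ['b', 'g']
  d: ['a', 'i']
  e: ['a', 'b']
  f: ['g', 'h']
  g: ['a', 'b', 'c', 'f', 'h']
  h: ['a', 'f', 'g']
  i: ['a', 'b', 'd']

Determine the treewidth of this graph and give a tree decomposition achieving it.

Each bag holds 3 vertices, so the decomposition has width 2, which upper-bounds the treewidth. For the lower bound, the 3 vertices {a, d, i} are pairwise adjacent, and any tree decomposition puts a clique entirely inside one bag — forcing width ≥ 2. Therefore the treewidth is 2.

Treewidth 2.
One optimal decomposition is:
Bags: B1 = {a, b, i}  B2 = {a, b, e}  B3 = {a, d, i}  B4 = {a, b, g}  B5 = {b, c, g}  B6 = {a, g, h}  B7 = {f, g, h}
Tree: B1–B2, B1–B3, B1–B4, B4–B5, B4–B6, B6–B7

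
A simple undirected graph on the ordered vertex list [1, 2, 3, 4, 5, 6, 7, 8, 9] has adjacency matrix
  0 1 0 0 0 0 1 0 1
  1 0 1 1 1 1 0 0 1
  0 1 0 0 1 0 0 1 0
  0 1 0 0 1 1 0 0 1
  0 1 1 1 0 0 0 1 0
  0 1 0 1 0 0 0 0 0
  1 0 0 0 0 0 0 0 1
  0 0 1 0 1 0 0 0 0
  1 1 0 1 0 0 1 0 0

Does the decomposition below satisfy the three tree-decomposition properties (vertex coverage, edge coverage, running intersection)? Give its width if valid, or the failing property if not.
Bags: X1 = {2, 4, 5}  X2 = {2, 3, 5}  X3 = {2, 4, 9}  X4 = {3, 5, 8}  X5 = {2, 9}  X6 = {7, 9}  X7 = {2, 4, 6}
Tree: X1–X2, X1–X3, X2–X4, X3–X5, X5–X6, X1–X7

A tree decomposition must satisfy three properties: every vertex lies in some bag; for every edge, both endpoints lie together in some bag; and for every vertex, the bags containing it form a connected subtree. Here vertex 1 appears in no bag, so the decomposition is invalid.

No — vertex 1 appears in no bag.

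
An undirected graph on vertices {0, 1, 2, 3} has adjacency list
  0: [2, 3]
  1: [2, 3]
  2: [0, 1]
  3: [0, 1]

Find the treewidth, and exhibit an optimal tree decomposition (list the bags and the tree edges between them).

The largest bag has 3 vertices, giving width 2; this decomposition certifies tw(G) ≤ 2. The edges 1–3–0–2–1 form a cycle, so G is not a tree and its treewidth is at least 2. Hence tw(G) = 2 exactly.

Treewidth 2.
One such decomposition:
Bags: B1 = {0, 1, 3}  B2 = {0, 1, 2}
Tree: B1–B2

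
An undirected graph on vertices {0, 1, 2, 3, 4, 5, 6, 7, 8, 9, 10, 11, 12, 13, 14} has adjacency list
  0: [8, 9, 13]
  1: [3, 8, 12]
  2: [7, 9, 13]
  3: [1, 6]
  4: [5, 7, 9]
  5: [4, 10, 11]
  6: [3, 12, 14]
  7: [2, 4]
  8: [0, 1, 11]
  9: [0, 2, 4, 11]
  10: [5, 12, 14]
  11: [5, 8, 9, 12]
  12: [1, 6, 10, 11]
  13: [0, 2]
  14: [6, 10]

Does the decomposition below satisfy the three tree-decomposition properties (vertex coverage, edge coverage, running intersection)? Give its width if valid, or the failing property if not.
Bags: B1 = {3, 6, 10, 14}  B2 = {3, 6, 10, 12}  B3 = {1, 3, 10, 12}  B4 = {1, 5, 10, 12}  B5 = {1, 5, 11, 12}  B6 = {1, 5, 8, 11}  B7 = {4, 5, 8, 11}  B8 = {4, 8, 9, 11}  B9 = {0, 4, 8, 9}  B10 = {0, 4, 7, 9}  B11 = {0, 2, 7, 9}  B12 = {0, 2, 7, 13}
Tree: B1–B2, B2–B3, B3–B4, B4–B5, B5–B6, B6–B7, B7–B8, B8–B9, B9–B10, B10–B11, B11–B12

Checking the three conditions: (i) the bags cover all of {0, 1, 2, 3, 4, 5, 6, 7, 8, 9, 10, 11, 12, 13, 14}; (ii) for each edge, some bag contains both endpoints; (iii) the bags containing any fixed vertex form a subtree. All hold, so the decomposition is valid with width 4 − 1 = 3.

Yes; width 3.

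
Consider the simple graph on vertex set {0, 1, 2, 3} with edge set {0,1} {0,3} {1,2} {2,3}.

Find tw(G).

A width-2 tree decomposition is:
Bags: B1 = {0, 2, 3}  B2 = {0, 1, 2}
Tree: B1–B2
The largest bag has 3 vertices, giving width 2; this decomposition certifies tw(G) ≤ 2. For the lower bound, G contains the cycle 2–3–0–1–2, so G is not a forest; only forests have treewidth ≤ 1, hence tw(G) ≥ 2. Therefore the treewidth is 2.

2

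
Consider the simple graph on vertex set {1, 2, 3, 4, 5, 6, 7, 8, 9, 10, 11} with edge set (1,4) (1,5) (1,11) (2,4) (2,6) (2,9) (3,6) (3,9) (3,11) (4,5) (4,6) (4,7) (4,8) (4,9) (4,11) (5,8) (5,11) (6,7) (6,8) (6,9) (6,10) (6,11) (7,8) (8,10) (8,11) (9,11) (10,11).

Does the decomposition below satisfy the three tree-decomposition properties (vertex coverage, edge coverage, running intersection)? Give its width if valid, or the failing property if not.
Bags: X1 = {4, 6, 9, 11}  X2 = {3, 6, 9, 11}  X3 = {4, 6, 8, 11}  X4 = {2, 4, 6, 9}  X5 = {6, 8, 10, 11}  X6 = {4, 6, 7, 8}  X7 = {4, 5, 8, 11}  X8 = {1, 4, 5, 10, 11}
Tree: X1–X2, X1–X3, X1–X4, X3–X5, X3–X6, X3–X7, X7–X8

No — bags containing vertex 10 are not connected in the tree.

A tree decomposition must satisfy three properties: every vertex lies in some bag; for every edge, both endpoints lie together in some bag; and for every vertex, the bags containing it form a connected subtree. Here bags containing vertex 10 are not connected in the tree, so the decomposition is invalid.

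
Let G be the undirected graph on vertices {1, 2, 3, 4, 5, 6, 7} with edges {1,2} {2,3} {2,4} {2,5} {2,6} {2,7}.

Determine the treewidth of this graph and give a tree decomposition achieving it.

The largest bag has 2 vertices, giving width 1; this decomposition certifies tw(G) ≤ 1. G has an edge, so its treewidth is at least 1. Therefore the treewidth is 1.

Treewidth 1.
One optimal decomposition is:
Bags: B1 = {2, 7}  B2 = {1, 2}  B3 = {2, 5}  B4 = {2, 4}  B5 = {2, 6}  B6 = {2, 3}
Tree: B1–B2, B1–B3, B1–B4, B4–B5, B3–B6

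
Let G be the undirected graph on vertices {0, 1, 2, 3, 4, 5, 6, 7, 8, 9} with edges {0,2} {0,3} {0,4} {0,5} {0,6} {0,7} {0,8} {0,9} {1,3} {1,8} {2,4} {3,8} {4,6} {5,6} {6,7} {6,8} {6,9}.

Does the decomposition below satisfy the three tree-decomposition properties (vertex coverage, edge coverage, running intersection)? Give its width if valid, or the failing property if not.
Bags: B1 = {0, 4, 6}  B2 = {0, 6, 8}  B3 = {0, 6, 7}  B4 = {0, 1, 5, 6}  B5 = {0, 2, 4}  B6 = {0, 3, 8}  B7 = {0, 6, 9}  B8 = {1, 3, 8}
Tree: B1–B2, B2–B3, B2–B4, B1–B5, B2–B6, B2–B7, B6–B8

No — bags containing vertex 1 are not connected in the tree.

A tree decomposition must satisfy three properties: every vertex lies in some bag; for every edge, both endpoints lie together in some bag; and for every vertex, the bags containing it form a connected subtree. Here bags containing vertex 1 are not connected in the tree, so the decomposition is invalid.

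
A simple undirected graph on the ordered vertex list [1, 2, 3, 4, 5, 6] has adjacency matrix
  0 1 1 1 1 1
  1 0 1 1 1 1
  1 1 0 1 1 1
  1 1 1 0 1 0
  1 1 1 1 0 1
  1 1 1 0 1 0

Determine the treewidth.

4

A width-4 tree decomposition is:
Bags: B1 = {1, 2, 3, 5, 6}  B2 = {1, 2, 3, 4, 5}
Tree: B1–B2
Every bag has size at most 5, so the width is 5 − 1 = 4 and tw(G) ≤ 4. Conversely, {1, 2, 3, 4, 5} is a clique of size 5, and the vertices of any clique must share a bag in every tree decomposition; so some bag has ≥ 5 vertices and tw(G) ≥ 4. Combining the bounds, tw(G) = 4.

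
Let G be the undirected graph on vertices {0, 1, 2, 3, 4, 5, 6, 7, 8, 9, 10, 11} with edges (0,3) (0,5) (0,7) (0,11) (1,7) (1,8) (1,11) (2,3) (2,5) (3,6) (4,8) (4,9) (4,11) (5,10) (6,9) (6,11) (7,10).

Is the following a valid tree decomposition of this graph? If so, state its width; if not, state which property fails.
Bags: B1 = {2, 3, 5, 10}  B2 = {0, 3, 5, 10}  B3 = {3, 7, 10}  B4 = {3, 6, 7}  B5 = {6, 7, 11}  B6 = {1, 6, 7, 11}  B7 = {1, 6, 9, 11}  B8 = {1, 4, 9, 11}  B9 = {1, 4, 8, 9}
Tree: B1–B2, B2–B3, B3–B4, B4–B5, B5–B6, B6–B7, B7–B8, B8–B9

A tree decomposition must satisfy three properties: every vertex lies in some bag; for every edge, both endpoints lie together in some bag; and for every vertex, the bags containing it form a connected subtree. Here edge (0,7) lies in no bag, so the decomposition is invalid.

No — edge (0,7) lies in no bag.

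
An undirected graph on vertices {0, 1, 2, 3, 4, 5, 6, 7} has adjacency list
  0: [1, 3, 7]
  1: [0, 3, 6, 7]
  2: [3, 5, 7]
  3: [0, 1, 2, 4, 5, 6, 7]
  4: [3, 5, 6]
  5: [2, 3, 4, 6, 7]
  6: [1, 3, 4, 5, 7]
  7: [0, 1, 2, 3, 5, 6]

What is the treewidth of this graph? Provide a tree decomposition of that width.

The largest bag has 4 vertices, giving width 3; this decomposition certifies tw(G) ≤ 3. On the other hand G contains the 4-clique {3, 4, 5, 6}. A clique must lie in a single bag of any decomposition, so no decomposition can have width below 3. The upper and lower bounds meet at 3, so that is the treewidth.

Treewidth 3.
Bags: B1 = {1, 3, 6, 7}  B2 = {0, 1, 3, 7}  B3 = {3, 5, 6, 7}  B4 = {2, 3, 5, 7}  B5 = {3, 4, 5, 6}
Tree: B1–B2, B1–B3, B3–B4, B3–B5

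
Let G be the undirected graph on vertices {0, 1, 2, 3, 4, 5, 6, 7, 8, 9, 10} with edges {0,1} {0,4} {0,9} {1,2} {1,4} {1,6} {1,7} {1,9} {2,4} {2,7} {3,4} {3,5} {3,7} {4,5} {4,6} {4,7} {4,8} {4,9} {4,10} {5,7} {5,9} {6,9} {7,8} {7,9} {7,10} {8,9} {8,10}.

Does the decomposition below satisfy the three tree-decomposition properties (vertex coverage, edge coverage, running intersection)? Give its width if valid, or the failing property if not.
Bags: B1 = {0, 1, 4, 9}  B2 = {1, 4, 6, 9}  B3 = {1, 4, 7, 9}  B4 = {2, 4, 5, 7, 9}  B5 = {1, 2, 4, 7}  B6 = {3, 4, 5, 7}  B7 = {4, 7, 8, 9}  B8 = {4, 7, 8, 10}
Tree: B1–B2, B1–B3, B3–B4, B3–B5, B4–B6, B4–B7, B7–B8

A tree decomposition must satisfy three properties: every vertex lies in some bag; for every edge, both endpoints lie together in some bag; and for every vertex, the bags containing it form a connected subtree. Here bags containing vertex 2 are not connected in the tree, so the decomposition is invalid.

No — bags containing vertex 2 are not connected in the tree.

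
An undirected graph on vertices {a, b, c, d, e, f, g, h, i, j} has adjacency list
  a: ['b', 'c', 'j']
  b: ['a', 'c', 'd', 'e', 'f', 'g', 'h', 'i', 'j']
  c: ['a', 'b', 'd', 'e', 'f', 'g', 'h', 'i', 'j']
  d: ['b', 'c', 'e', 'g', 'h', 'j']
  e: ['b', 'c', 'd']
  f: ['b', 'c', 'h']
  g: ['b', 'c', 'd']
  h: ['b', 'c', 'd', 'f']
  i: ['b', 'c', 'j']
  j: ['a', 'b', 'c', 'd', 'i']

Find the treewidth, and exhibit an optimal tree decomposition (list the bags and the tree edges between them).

Every bag has size at most 4, so the width is 4 − 1 = 3 and tw(G) ≤ 3. For the lower bound, the 4 vertices {b, c, d, g} are pairwise adjacent, and any tree decomposition puts a clique entirely inside one bag — forcing width ≥ 3. The upper and lower bounds meet at 3, so that is the treewidth.

Treewidth 3.
One optimal decomposition is:
Bags: B1 = {b, c, d, j}  B2 = {b, c, d, g}  B3 = {b, c, d, e}  B4 = {a, b, c, j}  B5 = {b, c, d, h}  B6 = {b, c, f, h}  B7 = {b, c, i, j}
Tree: B1–B2, B1–B3, B1–B4, B2–B5, B5–B6, B4–B7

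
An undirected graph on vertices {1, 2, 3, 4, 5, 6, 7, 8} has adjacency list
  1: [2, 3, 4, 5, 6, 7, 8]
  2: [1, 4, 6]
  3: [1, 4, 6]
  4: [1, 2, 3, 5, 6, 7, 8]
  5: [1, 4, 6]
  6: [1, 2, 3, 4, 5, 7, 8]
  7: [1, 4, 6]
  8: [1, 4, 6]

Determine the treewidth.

3

A width-3 tree decomposition is:
Bags: B1 = {1, 4, 5, 6}  B2 = {1, 3, 4, 6}  B3 = {1, 4, 6, 8}  B4 = {1, 4, 6, 7}  B5 = {1, 2, 4, 6}
Tree: B1–B2, B2–B3, B1–B4, B1–B5
The largest bag has 4 vertices, giving width 3; this decomposition certifies tw(G) ≤ 3. On the other hand G contains the 4-clique {1, 2, 4, 6}. A clique must lie in a single bag of any decomposition, so no decomposition can have width below 3. The upper and lower bounds meet at 3, so that is the treewidth.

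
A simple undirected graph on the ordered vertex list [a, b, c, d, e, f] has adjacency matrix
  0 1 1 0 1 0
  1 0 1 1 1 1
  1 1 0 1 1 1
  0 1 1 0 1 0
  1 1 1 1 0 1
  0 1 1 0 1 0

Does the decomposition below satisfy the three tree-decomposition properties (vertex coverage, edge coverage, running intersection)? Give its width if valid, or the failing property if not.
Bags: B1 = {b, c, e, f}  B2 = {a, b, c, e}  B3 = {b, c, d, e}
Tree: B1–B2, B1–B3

Vertex coverage: the bags together contain {a, b, c, d, e, f}, the full vertex set. Edge coverage: each edge of G has both endpoints in at least one bag. Running intersection: for every vertex, the bags containing it form a connected subtree. All three properties hold, so this is a valid tree decomposition of width max|bag| − 1 = 3, and hence tw(G) ≤ 3.

Yes; width 3.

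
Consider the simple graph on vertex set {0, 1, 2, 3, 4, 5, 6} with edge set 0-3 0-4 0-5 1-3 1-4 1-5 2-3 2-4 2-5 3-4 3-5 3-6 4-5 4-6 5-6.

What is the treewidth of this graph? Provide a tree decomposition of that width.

Each bag holds 4 vertices, so the decomposition has width 3, which upper-bounds the treewidth. Conversely, {0, 3, 4, 5} is a clique of size 4, and the vertices of any clique must share a bag in every tree decomposition; so some bag has ≥ 4 vertices and tw(G) ≥ 3. Therefore the treewidth is 3.

Treewidth 3.
Bags: B1 = {0, 3, 4, 5}  B2 = {1, 3, 4, 5}  B3 = {3, 4, 5, 6}  B4 = {2, 3, 4, 5}
Tree: B1–B2, B1–B3, B2–B4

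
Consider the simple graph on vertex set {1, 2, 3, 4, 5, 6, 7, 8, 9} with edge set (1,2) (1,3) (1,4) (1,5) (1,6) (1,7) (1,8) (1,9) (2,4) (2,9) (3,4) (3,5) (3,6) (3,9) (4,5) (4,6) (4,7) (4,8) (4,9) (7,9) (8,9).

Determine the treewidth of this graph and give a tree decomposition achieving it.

Each bag holds 4 vertices, so the decomposition has width 3, which upper-bounds the treewidth. On the other hand G contains the 4-clique {1, 4, 8, 9}. A clique must lie in a single bag of any decomposition, so no decomposition can have width below 3. Hence tw(G) = 3 exactly.

Treewidth 3.
One such decomposition:
Bags: B1 = {1, 3, 4, 6}  B2 = {1, 3, 4, 5}  B3 = {1, 3, 4, 9}  B4 = {1, 2, 4, 9}  B5 = {1, 4, 8, 9}  B6 = {1, 4, 7, 9}
Tree: B1–B2, B2–B3, B3–B4, B3–B5, B3–B6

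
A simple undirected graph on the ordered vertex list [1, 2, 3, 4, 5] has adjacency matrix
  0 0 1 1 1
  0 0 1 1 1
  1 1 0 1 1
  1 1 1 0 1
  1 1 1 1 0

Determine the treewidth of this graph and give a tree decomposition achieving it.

Treewidth 3.
One such decomposition:
Bags: B1 = {2, 3, 4, 5}  B2 = {1, 3, 4, 5}
Tree: B1–B2

The largest bag has 4 vertices, giving width 3; this decomposition certifies tw(G) ≤ 3. On the other hand G contains the 4-clique {1, 3, 4, 5}. A clique must lie in a single bag of any decomposition, so no decomposition can have width below 3. Therefore the treewidth is 3.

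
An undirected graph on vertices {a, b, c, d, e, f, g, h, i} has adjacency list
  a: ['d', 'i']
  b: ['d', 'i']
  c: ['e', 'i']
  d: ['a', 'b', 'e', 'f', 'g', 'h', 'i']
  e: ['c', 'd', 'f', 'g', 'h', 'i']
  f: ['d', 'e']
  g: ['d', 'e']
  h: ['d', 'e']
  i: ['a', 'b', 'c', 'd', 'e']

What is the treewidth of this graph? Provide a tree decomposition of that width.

Treewidth 2.
Bags: B1 = {d, e, f}  B2 = {d, e, i}  B3 = {c, e, i}  B4 = {d, e, h}  B5 = {b, d, i}  B6 = {d, e, g}  B7 = {a, d, i}
Tree: B1–B2, B2–B3, B2–B4, B2–B5, B1–B6, B5–B7

Each bag holds 3 vertices, so the decomposition has width 2, which upper-bounds the treewidth. For the lower bound, the 3 vertices {d, e, g} are pairwise adjacent, and any tree decomposition puts a clique entirely inside one bag — forcing width ≥ 2. Therefore the treewidth is 2.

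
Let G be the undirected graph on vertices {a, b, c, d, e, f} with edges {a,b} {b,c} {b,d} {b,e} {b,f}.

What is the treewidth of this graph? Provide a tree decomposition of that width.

Treewidth 1.
One optimal decomposition is:
Bags: B1 = {b, e}  B2 = {b, f}  B3 = {b, c}  B4 = {a, b}  B5 = {b, d}
Tree: B1–B2, B2–B3, B2–B4, B4–B5

The largest bag has 2 vertices, giving width 1; this decomposition certifies tw(G) ≤ 1. Any graph with an edge has treewidth ≥ 1, and G has the edge b–e. The upper and lower bounds meet at 1, so that is the treewidth.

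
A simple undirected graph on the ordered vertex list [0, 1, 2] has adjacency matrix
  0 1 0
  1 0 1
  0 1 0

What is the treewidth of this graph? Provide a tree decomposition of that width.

Every bag has size at most 2, so the width is 2 − 1 = 1 and tw(G) ≤ 1. G has an edge, so its treewidth is at least 1. The upper and lower bounds meet at 1, so that is the treewidth.

Treewidth 1.
One such decomposition:
Bags: B1 = {0, 1}  B2 = {1, 2}
Tree: B1–B2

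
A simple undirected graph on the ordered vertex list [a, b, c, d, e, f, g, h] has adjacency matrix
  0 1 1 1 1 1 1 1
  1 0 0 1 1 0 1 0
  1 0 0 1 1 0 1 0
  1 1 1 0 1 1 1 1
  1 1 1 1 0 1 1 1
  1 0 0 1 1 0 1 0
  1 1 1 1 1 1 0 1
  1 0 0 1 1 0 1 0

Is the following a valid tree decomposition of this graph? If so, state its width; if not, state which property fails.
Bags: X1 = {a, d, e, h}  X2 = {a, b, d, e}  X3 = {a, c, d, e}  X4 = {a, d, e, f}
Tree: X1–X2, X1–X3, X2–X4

No — vertex g appears in no bag.

A tree decomposition must satisfy three properties: every vertex lies in some bag; for every edge, both endpoints lie together in some bag; and for every vertex, the bags containing it form a connected subtree. Here vertex g appears in no bag, so the decomposition is invalid.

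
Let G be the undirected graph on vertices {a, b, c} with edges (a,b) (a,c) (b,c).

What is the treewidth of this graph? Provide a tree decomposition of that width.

A single bag containing all 3 vertices is trivially a valid decomposition of width 2. On the other hand G contains the 3-clique {a, b, c}. A clique must lie in a single bag of any decomposition, so no decomposition can have width below 2. Therefore the treewidth is 2.

Treewidth 2.
One such decomposition:
Bags: B1 = {a, b, c}
Tree: (single bag)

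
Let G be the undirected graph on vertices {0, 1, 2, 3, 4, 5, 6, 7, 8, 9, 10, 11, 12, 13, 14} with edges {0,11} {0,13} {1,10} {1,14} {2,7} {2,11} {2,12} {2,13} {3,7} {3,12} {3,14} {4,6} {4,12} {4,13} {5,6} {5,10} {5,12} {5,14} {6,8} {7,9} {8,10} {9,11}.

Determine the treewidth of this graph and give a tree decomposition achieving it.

The largest bag has 4 vertices, giving width 3; this decomposition certifies tw(G) ≤ 3. For the lower bound: the 4 vertex sets {0,9,11}, {7}, {2}, {3,4,12,13} are disjoint, each induces a connected subgraph, and every pair is joined by at least one edge of G. Contracting each set to a single vertex therefore yields K_{4} as a minor, and since treewidth is minor-monotone, tw(G) ≥ tw(K_{4}) = 3. The upper and lower bounds meet at 3, so that is the treewidth.

Treewidth 3.
One optimal decomposition is:
Bags: B1 = {0, 7, 9, 11}  B2 = {0, 2, 7, 11}  B3 = {0, 2, 7, 13}  B4 = {2, 3, 7, 13}  B5 = {2, 3, 12, 13}  B6 = {3, 4, 12, 13}  B7 = {3, 4, 12, 14}  B8 = {4, 5, 12, 14}  B9 = {4, 5, 6, 14}  B10 = {1, 5, 6, 14}  B11 = {1, 5, 6, 10}  B12 = {1, 6, 8, 10}
Tree: B1–B2, B2–B3, B3–B4, B4–B5, B5–B6, B6–B7, B7–B8, B8–B9, B9–B10, B10–B11, B11–B12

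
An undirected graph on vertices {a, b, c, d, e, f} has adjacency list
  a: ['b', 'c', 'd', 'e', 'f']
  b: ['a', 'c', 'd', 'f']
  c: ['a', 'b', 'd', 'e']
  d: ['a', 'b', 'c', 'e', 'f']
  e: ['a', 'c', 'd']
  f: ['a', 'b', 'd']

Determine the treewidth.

A width-3 tree decomposition is:
Bags: B1 = {a, b, d, f}  B2 = {a, b, c, d}  B3 = {a, c, d, e}
Tree: B1–B2, B2–B3
Each bag holds 4 vertices, so the decomposition has width 3, which upper-bounds the treewidth. On the other hand G contains the 4-clique {a, c, d, e}. A clique must lie in a single bag of any decomposition, so no decomposition can have width below 3. Hence tw(G) = 3 exactly.

3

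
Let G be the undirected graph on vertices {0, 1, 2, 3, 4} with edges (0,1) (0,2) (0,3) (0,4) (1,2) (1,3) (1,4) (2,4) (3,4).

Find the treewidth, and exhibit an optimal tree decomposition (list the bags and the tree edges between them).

Treewidth 3.
Bags: B1 = {0, 1, 2, 4}  B2 = {0, 1, 3, 4}
Tree: B1–B2

Every bag has size at most 4, so the width is 4 − 1 = 3 and tw(G) ≤ 3. Conversely, {0, 1, 2, 4} is a clique of size 4, and the vertices of any clique must share a bag in every tree decomposition; so some bag has ≥ 4 vertices and tw(G) ≥ 3. Therefore the treewidth is 3.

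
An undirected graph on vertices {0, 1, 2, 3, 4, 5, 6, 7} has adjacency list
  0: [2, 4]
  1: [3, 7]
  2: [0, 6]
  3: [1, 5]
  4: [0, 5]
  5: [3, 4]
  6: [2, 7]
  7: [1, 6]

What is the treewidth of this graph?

A width-2 tree decomposition is:
Bags: B1 = {1, 3, 7}  B2 = {3, 6, 7}  B3 = {2, 3, 6}  B4 = {0, 2, 3}  B5 = {0, 3, 4}  B6 = {3, 4, 5}
Tree: B1–B2, B2–B3, B3–B4, B4–B5, B5–B6
Each bag holds 3 vertices, so the decomposition has width 2, which upper-bounds the treewidth. The edges 3–1–7–6–2–0–4–5–3 form a cycle, so G is not a tree and its treewidth is at least 2. Therefore the treewidth is 2.

2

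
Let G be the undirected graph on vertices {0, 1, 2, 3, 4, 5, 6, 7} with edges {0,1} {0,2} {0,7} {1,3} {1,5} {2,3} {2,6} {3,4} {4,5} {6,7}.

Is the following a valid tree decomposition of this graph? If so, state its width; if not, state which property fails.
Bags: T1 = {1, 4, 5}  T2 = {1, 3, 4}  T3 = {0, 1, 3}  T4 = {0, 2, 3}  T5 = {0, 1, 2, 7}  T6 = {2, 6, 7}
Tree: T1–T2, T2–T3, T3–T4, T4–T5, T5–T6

No — bags containing vertex 1 are not connected in the tree.

A tree decomposition must satisfy three properties: every vertex lies in some bag; for every edge, both endpoints lie together in some bag; and for every vertex, the bags containing it form a connected subtree. Here bags containing vertex 1 are not connected in the tree, so the decomposition is invalid.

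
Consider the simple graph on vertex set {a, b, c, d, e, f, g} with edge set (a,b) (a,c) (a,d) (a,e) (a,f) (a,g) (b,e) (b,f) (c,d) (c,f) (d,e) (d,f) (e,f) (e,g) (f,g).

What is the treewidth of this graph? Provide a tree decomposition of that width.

Treewidth 3.
Bags: B1 = {a, e, f, g}  B2 = {a, d, e, f}  B3 = {a, c, d, f}  B4 = {a, b, e, f}
Tree: B1–B2, B2–B3, B1–B4

Every bag has size at most 4, so the width is 4 − 1 = 3 and tw(G) ≤ 3. For the lower bound, the 4 vertices {a, d, e, f} are pairwise adjacent, and any tree decomposition puts a clique entirely inside one bag — forcing width ≥ 3. Combining the bounds, tw(G) = 3.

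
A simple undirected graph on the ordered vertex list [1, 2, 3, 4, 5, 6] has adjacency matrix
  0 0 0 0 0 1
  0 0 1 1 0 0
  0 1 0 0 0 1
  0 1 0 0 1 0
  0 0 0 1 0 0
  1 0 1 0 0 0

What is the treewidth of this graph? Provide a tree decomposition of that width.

The largest bag has 2 vertices, giving width 1; this decomposition certifies tw(G) ≤ 1. Since G has at least one edge (e.g. 1–6), it is not an edgeless graph, so tw(G) ≥ 1. Hence tw(G) = 1 exactly.

Treewidth 1.
Bags: B1 = {1, 6}  B2 = {3, 6}  B3 = {2, 3}  B4 = {2, 4}  B5 = {4, 5}
Tree: B1–B2, B2–B3, B3–B4, B4–B5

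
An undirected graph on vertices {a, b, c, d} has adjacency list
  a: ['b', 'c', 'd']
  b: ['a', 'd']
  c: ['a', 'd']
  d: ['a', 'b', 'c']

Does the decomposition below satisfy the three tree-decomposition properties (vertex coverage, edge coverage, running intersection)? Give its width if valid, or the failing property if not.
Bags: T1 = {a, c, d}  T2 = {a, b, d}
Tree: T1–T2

Checking the three conditions: (i) the bags cover all of {a, b, c, d}; (ii) for each edge, some bag contains both endpoints; (iii) the bags containing any fixed vertex form a subtree. All hold, so the decomposition is valid with width 3 − 1 = 2.

Yes; width 2.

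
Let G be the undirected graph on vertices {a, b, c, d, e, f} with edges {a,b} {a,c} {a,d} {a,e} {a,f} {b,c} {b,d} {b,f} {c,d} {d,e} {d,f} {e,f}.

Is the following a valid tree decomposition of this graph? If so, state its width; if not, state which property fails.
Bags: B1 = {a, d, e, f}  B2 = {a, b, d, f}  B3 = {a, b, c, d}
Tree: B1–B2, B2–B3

Vertex coverage: the bags together contain {a, b, c, d, e, f}, the full vertex set. Edge coverage: each edge of G has both endpoints in at least one bag. Running intersection: for every vertex, the bags containing it form a connected subtree. All three properties hold, so this is a valid tree decomposition of width max|bag| − 1 = 3, and hence tw(G) ≤ 3.

Yes; width 3.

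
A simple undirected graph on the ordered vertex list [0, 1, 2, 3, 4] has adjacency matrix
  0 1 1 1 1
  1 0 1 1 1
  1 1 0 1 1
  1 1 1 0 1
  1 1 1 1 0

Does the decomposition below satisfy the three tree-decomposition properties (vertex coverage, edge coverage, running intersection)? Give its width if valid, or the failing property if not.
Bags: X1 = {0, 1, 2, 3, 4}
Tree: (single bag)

Checking the three conditions: (i) the bags cover all of {0, 1, 2, 3, 4}; (ii) for each edge, some bag contains both endpoints; (iii) the bags containing any fixed vertex form a subtree. All hold, so the decomposition is valid with width 5 − 1 = 4.

Yes; width 4.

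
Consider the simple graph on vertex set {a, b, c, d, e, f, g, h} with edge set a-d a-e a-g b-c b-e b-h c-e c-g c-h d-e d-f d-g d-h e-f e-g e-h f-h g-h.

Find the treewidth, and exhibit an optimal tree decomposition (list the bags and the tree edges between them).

Treewidth 3.
One optimal decomposition is:
Bags: B1 = {c, e, g, h}  B2 = {d, e, g, h}  B3 = {d, e, f, h}  B4 = {a, d, e, g}  B5 = {b, c, e, h}
Tree: B1–B2, B2–B3, B2–B4, B1–B5

The largest bag has 4 vertices, giving width 3; this decomposition certifies tw(G) ≤ 3. Conversely, {d, e, g, h} is a clique of size 4, and the vertices of any clique must share a bag in every tree decomposition; so some bag has ≥ 4 vertices and tw(G) ≥ 3. Combining the bounds, tw(G) = 3.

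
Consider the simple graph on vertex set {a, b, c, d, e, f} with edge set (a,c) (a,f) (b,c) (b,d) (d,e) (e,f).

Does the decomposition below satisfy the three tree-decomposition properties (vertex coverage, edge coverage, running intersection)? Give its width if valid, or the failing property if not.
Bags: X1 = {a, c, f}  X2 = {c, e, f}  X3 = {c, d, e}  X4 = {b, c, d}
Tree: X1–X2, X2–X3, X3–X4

Yes; width 2.

Vertex coverage: the bags together contain {a, b, c, d, e, f}, the full vertex set. Edge coverage: each edge of G has both endpoints in at least one bag. Running intersection: for every vertex, the bags containing it form a connected subtree. All three properties hold, so this is a valid tree decomposition of width max|bag| − 1 = 2, and hence tw(G) ≤ 2.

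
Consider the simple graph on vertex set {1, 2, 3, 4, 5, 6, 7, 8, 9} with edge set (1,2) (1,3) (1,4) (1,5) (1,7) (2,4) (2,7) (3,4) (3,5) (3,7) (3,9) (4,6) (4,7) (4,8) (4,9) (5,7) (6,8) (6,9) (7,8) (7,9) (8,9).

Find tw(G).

3

A width-3 tree decomposition is:
Bags: B1 = {1, 3, 4, 7}  B2 = {1, 2, 4, 7}  B3 = {3, 4, 7, 9}  B4 = {1, 3, 5, 7}  B5 = {4, 7, 8, 9}  B6 = {4, 6, 8, 9}
Tree: B1–B2, B1–B3, B1–B4, B3–B5, B5–B6
The largest bag has 4 vertices, giving width 3; this decomposition certifies tw(G) ≤ 3. On the other hand G contains the 4-clique {4, 6, 8, 9}. A clique must lie in a single bag of any decomposition, so no decomposition can have width below 3. The upper and lower bounds meet at 3, so that is the treewidth.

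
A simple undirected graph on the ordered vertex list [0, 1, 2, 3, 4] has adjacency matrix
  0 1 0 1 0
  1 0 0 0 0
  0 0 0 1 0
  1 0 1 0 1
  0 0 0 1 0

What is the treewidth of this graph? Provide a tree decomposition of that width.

The largest bag has 2 vertices, giving width 1; this decomposition certifies tw(G) ≤ 1. Any graph with an edge has treewidth ≥ 1, and G has the edge 3–2. Therefore the treewidth is 1.

Treewidth 1.
One optimal decomposition is:
Bags: B1 = {2, 3}  B2 = {3, 4}  B3 = {0, 3}  B4 = {0, 1}
Tree: B1–B2, B1–B3, B3–B4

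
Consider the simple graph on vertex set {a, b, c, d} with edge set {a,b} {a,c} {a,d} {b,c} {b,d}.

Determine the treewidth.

A width-2 tree decomposition is:
Bags: B1 = {a, b, c}  B2 = {a, b, d}
Tree: B1–B2
The largest bag has 3 vertices, giving width 2; this decomposition certifies tw(G) ≤ 2. Conversely, {a, b, d} is a clique of size 3, and the vertices of any clique must share a bag in every tree decomposition; so some bag has ≥ 3 vertices and tw(G) ≥ 2. Hence tw(G) = 2 exactly.

2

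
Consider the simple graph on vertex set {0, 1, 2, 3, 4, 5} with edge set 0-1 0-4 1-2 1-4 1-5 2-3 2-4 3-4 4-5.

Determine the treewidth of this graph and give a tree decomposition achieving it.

Each bag holds 3 vertices, so the decomposition has width 2, which upper-bounds the treewidth. Conversely, {0, 1, 4} is a clique of size 3, and the vertices of any clique must share a bag in every tree decomposition; so some bag has ≥ 3 vertices and tw(G) ≥ 2. Hence tw(G) = 2 exactly.

Treewidth 2.
One optimal decomposition is:
Bags: B1 = {0, 1, 4}  B2 = {1, 2, 4}  B3 = {2, 3, 4}  B4 = {1, 4, 5}
Tree: B1–B2, B2–B3, B1–B4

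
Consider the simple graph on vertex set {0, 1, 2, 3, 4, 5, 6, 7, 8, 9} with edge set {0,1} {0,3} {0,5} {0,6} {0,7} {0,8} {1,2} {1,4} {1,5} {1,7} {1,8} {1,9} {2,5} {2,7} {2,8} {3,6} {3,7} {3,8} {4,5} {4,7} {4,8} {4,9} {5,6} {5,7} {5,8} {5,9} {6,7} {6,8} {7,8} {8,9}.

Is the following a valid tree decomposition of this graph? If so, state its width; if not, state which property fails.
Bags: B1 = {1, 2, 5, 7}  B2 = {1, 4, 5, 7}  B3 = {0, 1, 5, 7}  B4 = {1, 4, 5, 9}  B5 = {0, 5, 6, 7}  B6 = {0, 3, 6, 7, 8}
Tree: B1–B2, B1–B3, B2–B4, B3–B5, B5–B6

A tree decomposition must satisfy three properties: every vertex lies in some bag; for every edge, both endpoints lie together in some bag; and for every vertex, the bags containing it form a connected subtree. Here edge (8,2) lies in no bag, so the decomposition is invalid.

No — edge (8,2) lies in no bag.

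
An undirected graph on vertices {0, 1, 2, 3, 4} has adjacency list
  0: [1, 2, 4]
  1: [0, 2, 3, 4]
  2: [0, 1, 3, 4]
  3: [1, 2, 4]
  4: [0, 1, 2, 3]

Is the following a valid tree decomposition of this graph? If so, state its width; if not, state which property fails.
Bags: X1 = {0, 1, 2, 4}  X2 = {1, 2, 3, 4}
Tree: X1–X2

Every vertex of G appears in some bag (union = {0, 1, 2, 3, 4}); every edge is covered by a bag; and for each vertex v the set of bags containing v is connected in the bag tree. The decomposition is therefore valid. The largest bag has 4 vertices, so the width is 3.

Yes; width 3.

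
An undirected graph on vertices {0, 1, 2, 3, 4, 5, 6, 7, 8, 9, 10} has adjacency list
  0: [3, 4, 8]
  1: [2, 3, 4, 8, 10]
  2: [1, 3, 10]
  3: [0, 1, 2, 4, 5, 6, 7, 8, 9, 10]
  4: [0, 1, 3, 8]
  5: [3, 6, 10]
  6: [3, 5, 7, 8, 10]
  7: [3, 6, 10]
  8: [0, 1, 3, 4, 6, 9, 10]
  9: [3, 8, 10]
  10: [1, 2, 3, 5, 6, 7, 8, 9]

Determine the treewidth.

A width-3 tree decomposition is:
Bags: B1 = {3, 6, 8, 10}  B2 = {1, 3, 8, 10}  B3 = {3, 6, 7, 10}  B4 = {1, 3, 4, 8}  B5 = {0, 3, 4, 8}  B6 = {3, 8, 9, 10}  B7 = {1, 2, 3, 10}  B8 = {3, 5, 6, 10}
Tree: B1–B2, B1–B3, B2–B4, B4–B5, B1–B6, B2–B7, B1–B8
The largest bag has 4 vertices, giving width 3; this decomposition certifies tw(G) ≤ 3. Conversely, {0, 3, 4, 8} is a clique of size 4, and the vertices of any clique must share a bag in every tree decomposition; so some bag has ≥ 4 vertices and tw(G) ≥ 3. Therefore the treewidth is 3.

3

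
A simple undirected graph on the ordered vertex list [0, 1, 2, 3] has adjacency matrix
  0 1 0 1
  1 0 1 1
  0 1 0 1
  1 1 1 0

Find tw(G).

2

A width-2 tree decomposition is:
Bags: B1 = {0, 1, 3}  B2 = {1, 2, 3}
Tree: B1–B2
The largest bag has 3 vertices, giving width 2; this decomposition certifies tw(G) ≤ 2. Conversely, {0, 1, 3} is a clique of size 3, and the vertices of any clique must share a bag in every tree decomposition; so some bag has ≥ 3 vertices and tw(G) ≥ 2. Combining the bounds, tw(G) = 2.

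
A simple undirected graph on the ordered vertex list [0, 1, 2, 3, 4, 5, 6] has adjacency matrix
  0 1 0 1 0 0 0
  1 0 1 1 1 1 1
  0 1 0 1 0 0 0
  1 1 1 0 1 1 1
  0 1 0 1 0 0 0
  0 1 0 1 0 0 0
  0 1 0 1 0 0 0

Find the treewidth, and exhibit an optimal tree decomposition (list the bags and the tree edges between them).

Treewidth 2.
Bags: B1 = {0, 1, 3}  B2 = {1, 3, 4}  B3 = {1, 3, 6}  B4 = {1, 3, 5}  B5 = {1, 2, 3}
Tree: B1–B2, B1–B3, B3–B4, B1–B5

Each bag holds 3 vertices, so the decomposition has width 2, which upper-bounds the treewidth. Conversely, {0, 1, 3} is a clique of size 3, and the vertices of any clique must share a bag in every tree decomposition; so some bag has ≥ 3 vertices and tw(G) ≥ 2. Combining the bounds, tw(G) = 2.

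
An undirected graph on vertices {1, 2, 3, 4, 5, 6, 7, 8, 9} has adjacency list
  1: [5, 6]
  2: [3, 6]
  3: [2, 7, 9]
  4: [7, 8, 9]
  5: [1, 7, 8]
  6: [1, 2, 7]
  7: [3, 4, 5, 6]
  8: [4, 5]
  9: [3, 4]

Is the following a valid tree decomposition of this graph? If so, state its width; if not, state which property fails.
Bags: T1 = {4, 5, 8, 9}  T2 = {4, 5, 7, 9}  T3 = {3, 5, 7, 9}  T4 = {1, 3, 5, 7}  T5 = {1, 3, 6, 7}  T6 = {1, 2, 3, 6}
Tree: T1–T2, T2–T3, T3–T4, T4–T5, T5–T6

Every vertex of G appears in some bag (union = {1, 2, 3, 4, 5, 6, 7, 8, 9}); every edge is covered by a bag; and for each vertex v the set of bags containing v is connected in the bag tree. The decomposition is therefore valid. The largest bag has 4 vertices, so the width is 3.

Yes; width 3.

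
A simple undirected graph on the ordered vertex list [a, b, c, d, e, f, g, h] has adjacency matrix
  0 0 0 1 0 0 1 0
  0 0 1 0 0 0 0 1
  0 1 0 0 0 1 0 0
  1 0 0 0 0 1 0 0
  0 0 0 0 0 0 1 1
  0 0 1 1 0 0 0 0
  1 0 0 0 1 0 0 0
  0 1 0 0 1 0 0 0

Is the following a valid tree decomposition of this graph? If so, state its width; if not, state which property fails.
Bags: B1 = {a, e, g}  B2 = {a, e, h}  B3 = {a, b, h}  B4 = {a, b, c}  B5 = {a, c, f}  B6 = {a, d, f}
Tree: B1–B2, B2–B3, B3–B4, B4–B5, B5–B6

Every vertex of G appears in some bag (union = {a, b, c, d, e, f, g, h}); every edge is covered by a bag; and for each vertex v the set of bags containing v is connected in the bag tree. The decomposition is therefore valid. The largest bag has 3 vertices, so the width is 2.

Yes; width 2.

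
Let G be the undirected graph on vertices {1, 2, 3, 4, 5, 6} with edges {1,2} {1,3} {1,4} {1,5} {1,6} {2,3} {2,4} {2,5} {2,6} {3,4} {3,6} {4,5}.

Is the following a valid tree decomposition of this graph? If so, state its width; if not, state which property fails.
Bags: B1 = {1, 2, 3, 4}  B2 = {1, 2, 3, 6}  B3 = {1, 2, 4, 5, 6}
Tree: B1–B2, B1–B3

A tree decomposition must satisfy three properties: every vertex lies in some bag; for every edge, both endpoints lie together in some bag; and for every vertex, the bags containing it form a connected subtree. Here bags containing vertex 6 are not connected in the tree, so the decomposition is invalid.

No — bags containing vertex 6 are not connected in the tree.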